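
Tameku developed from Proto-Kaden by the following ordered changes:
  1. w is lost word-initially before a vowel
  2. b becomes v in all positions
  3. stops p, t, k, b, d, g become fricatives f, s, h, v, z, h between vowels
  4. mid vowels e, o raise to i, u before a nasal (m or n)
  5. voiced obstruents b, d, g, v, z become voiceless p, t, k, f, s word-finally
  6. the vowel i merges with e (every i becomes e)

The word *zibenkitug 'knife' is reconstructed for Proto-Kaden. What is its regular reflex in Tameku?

zevenkesuk

Tameku: start from *zibenkitug.
  rule 1: no change — zibenkitug
  rule 2 (unconditioned shift): zibenkitug → zivenkitug
  rule 3 (intervocalic lenition): zivenkitug → zivenkisug
  rule 4 (pre-nasal raising): zivenkisug → zivinkisug
  rule 5 (final devoicing): zivinkisug → zivinkisuk
  rule 6 (vowel merger): zivinkisuk → zevenkesuk
  ⇒ Tameku zevenkesuk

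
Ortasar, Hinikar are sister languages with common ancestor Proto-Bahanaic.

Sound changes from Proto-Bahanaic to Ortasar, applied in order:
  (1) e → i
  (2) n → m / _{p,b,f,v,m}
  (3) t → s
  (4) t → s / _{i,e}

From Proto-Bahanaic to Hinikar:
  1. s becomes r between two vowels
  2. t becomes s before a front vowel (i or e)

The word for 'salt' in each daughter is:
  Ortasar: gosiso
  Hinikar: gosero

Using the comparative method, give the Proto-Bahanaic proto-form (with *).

*goteso

Position 4: Ortasar has i, Hinikar has e. Hinikar preserves e here (none of its changes turn any other segment into e), so the proto-segment is *e.
Position 3: Ortasar has s, Hinikar has s. Taking the neighbouring segments as reconstructed: Ortasar s could go back to *t or *s; Hinikar s can only go back to *t — the one source consistent with every daughter is *t.
Position 5: Ortasar has s, Hinikar has r. Taking the neighbouring segments as reconstructed: Ortasar s could go back to *t or *s; Hinikar r could go back to *s or *r — the one source consistent with every daughter is *s.
Continuing position by position gives *goteso; check it forward:
Ortasar: *goteso > gotiso > gosiso  (by vowel merger, unconditioned shift)
Hinikar: *goteso > gotero > gosero  (by rhotacism, palatalisation)
*goteso is the unique common source.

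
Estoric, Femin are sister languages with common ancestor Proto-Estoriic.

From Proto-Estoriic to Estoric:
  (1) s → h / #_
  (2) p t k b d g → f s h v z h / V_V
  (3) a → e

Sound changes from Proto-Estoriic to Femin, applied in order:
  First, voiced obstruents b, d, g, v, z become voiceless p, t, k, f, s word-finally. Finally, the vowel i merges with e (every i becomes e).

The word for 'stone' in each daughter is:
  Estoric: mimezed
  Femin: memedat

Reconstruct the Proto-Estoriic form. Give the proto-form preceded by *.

*mimedad

Position 2: Estoric has i, Femin has e. Estoric preserves i here (none of its changes turn any other segment into i), so the proto-segment is *i.
Position 6: Estoric has e, Femin has a. Femin preserves a here (none of its changes turn any other segment into a), so the proto-segment is *a.
This points to *mimedad. Verify forward in each daughter:
Estoric: start from *mimedad.
  rule 1: no change — mimedad
  rule 2 (intervocalic lenition): mimedad → mimezad
  rule 3 (vowel merger): mimezad → mimezed
  ⇒ Estoric mimezed
Femin: start from *mimedad.
  rule 1 (final devoicing): mimedad → mimedat
  rule 2 (vowel merger): mimedat → memedat
  ⇒ Femin memedat
No other proto-form is consistent with every reflex, so the reconstruction is *mimedad.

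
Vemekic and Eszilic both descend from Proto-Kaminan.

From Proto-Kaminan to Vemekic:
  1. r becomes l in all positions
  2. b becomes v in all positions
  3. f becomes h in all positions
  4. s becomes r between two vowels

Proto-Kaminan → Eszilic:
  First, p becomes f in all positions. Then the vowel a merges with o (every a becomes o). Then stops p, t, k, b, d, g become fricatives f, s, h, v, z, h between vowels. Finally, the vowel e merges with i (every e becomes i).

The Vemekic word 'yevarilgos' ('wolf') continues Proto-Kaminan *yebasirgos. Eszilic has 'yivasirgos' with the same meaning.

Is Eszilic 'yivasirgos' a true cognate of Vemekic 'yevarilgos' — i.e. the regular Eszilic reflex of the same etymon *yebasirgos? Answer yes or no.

no

Derive the expected Eszilic reflex of *yebasirgos:
Eszilic: *yebasirgos
  yebasirgos (rule 1 does not apply)
  yebasirgos → yebosirgos   [vowel merger]
  yebosirgos → yevosirgos   [intervocalic lenition]
  yevosirgos → yivosirgos   [vowel merger]
  giving Eszilic yivosirgos.
The regular Eszilic reflex would be 'yivosirgos', but the attested form is 'yivasirgos'. The correspondence is irregular, so they are not cognates (the Eszilic form has a different source).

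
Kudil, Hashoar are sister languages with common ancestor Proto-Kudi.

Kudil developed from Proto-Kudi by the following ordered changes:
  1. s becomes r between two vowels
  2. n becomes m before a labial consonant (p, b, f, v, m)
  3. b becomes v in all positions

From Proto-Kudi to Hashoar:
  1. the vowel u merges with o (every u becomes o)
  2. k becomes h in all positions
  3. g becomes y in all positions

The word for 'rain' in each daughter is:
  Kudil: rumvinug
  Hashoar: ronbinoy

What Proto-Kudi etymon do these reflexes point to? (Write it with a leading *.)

Position 4: Kudil has v, Hashoar has b. Hashoar preserves b here (none of its changes turn any other segment into b), so the proto-segment is *b.
Position 8: Kudil has g, Hashoar has y. Kudil preserves g here (none of its changes turn any other segment into g), so the proto-segment is *g.
This points to *runbinug. Verify forward in each daughter:
Kudil: *runbinug
  runbinug (rule 1 does not apply)
  runbinug → rumbinug   [nasal place assimilation]
  rumbinug → rumvinug   [unconditioned shift]
  giving Kudil rumvinug.
Hashoar: start from *runbinug.
  rule 1 (vowel merger): runbinug → ronbinog
  rule 2: no change — ronbinog
  rule 3 (unconditioned shift): ronbinog → ronbinoy
  ⇒ Hashoar ronbinoy
No other proto-form is consistent with every reflex, so the reconstruction is *runbinug.

*runbinug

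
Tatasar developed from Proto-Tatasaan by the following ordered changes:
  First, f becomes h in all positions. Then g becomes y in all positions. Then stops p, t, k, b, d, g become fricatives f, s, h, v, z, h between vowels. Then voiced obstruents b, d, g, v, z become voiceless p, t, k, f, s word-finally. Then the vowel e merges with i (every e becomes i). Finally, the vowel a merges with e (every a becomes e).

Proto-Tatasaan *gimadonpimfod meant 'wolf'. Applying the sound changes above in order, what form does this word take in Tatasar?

Tatasar: start from *gimadonpimfod.
  rule 1 (unconditioned shift): gimadonpimfod → gimadonpimhod
  rule 2 (unconditioned shift): gimadonpimhod → yimadonpimhod
  rule 3 (intervocalic lenition): yimadonpimhod → yimazonpimhod
  rule 4 (final devoicing): yimazonpimhod → yimazonpimhot
  rule 5: no change — yimazonpimhot
  rule 6 (vowel merger): yimazonpimhot → yimezonpimhot
  ⇒ Tatasar yimezonpimhot

yimezonpimhot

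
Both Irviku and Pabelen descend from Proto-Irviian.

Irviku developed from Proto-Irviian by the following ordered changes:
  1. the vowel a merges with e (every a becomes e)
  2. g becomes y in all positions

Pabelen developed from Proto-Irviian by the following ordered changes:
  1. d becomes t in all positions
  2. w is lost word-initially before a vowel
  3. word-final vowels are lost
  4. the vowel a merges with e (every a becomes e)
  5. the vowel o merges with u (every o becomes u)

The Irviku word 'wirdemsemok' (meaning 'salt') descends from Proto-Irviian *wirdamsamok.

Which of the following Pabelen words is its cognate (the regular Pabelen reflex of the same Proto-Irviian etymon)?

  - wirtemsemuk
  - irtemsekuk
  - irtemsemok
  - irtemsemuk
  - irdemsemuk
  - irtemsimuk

Pabelen: *wirdamsamok
  wirdamsamok → wirtamsamok   [unconditioned shift]
  wirtamsamok → irtamsamok   [glide loss]
  irtamsamok (rule 3 does not apply)
  irtamsamok → irtemsemok   [vowel merger]
  irtemsemok → irtemsemuk   [vowel merger]
  giving Pabelen irtemsemuk.
The other candidates each miss or misapply at least one Pabelen change.

irtemsemuk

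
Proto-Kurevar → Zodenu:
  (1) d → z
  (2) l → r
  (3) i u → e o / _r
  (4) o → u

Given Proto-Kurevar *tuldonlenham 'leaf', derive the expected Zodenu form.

turzunrenham

Zodenu: start from *tuldonlenham.
  rule 1 (unconditioned shift): tuldonlenham → tulzonlenham
  rule 2 (unconditioned shift): tulzonlenham → turzonrenham
  rule 3 (pre-rhotic lowering): turzonrenham → torzonrenham
  rule 4 (vowel merger): torzonrenham → turzunrenham
  ⇒ Zodenu turzunrenham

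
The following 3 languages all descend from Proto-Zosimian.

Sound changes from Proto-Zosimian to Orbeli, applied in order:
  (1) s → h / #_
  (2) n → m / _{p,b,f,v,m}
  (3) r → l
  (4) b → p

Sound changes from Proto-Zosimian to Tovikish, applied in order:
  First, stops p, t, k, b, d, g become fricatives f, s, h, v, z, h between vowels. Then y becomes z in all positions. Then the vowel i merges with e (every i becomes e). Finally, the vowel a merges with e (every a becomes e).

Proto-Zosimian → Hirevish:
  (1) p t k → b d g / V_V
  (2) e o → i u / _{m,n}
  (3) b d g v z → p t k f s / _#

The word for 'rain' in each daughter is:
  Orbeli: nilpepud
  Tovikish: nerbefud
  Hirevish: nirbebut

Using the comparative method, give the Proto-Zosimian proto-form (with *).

Position 8: Orbeli has d, Tovikish has d, Hirevish has t. Orbeli preserves d here (none of its changes turn any other segment into d), so the proto-segment is *d.
Position 3: Orbeli has l, Tovikish has r, Hirevish has r. Tovikish preserves r here (none of its changes turn any other segment into r), so the proto-segment is *r.
Position 2: Orbeli has i, Tovikish has e, Hirevish has i. Orbeli preserves i here (none of its changes turn any other segment into i), so the proto-segment is *i.
Continuing position by position gives *nirbepud; check it forward:
Orbeli: *nirbepud
  nirbepud (rule 1 does not apply)
  nirbepud (rule 2 does not apply)
  nirbepud → nilbepud   [unconditioned shift]
  nilbepud → nilpepud   [unconditioned shift]
  giving Orbeli nilpepud.
Tovikish: *nirbepud > nirbefud > nerbefud  (by intervocalic lenition, vowel merger)
Hirevish: *nirbepud
  nirbepud → nirbebud   [intervocalic voicing]
  nirbebud (rule 2 does not apply)
  nirbebud → nirbebut   [final devoicing]
  giving Hirevish nirbebut.
Only *nirbepud yields all of Orbeli nilpepud, Tovikish nerbefud, Hirevish nirbebut.

*nirbepud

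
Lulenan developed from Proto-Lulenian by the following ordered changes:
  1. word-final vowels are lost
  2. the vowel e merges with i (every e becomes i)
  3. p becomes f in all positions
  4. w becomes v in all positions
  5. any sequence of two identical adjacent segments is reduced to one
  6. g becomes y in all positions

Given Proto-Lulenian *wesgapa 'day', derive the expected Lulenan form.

visyaf

Lulenan: start from *wesgapa.
  rule 1 (apocope): wesgapa → wesgap
  rule 2 (vowel merger): wesgap → wisgap
  rule 3 (unconditioned shift): wisgap → wisgaf
  rule 4 (unconditioned shift): wisgaf → visgaf
  rule 5: no change — visgaf
  rule 6 (unconditioned shift): visgaf → visyaf
  ⇒ Lulenan visyaf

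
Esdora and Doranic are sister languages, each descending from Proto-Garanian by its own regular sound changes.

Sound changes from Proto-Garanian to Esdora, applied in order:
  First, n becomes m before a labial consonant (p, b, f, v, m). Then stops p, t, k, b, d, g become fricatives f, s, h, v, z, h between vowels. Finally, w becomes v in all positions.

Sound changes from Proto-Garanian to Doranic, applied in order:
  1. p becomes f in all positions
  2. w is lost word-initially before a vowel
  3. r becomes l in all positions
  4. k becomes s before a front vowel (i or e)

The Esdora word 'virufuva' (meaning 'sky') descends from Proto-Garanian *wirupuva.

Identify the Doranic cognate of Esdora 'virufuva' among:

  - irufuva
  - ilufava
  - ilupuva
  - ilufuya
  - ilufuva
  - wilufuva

Doranic: *wirupuva > wirufuva > irufuva > ilufuva  (by unconditioned shift, glide loss, unconditioned shift)
Among the options, 'ilufuva' alone shows every Doranic change applied in order.

ilufuva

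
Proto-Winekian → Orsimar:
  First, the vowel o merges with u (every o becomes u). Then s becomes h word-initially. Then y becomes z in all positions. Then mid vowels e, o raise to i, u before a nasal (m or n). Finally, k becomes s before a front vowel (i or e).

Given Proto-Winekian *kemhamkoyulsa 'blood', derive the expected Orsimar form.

Orsimar: *kemhamkoyulsa
  kemhamkoyulsa → kemhamkuyulsa   [vowel merger]
  kemhamkuyulsa (rule 2 does not apply)
  kemhamkuyulsa → kemhamkuzulsa   [unconditioned shift]
  kemhamkuzulsa → kimhamkuzulsa   [pre-nasal raising]
  kimhamkuzulsa → simhamkuzulsa   [palatalisation]
  giving Orsimar simhamkuzulsa.

simhamkuzulsa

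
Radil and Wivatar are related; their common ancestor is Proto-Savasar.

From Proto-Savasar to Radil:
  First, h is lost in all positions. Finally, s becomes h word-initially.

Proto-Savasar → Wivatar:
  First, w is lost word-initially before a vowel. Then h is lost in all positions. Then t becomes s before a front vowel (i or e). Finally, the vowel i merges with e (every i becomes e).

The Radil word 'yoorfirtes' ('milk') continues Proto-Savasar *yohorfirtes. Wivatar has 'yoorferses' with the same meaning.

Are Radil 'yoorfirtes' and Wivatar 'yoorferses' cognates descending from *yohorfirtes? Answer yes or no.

Derive the expected Wivatar reflex of *yohorfirtes:
Wivatar: start from *yohorfirtes.
  rule 1: no change — yohorfirtes
  rule 2 (h-loss): yohorfirtes → yoorfirtes
  rule 3 (palatalisation): yoorfirtes → yoorfirses
  rule 4 (vowel merger): yoorfirses → yoorferses
  ⇒ Wivatar yoorferses
Wivatar 'yoorferses' matches the regular reflex exactly, so the pair is cognate.

yes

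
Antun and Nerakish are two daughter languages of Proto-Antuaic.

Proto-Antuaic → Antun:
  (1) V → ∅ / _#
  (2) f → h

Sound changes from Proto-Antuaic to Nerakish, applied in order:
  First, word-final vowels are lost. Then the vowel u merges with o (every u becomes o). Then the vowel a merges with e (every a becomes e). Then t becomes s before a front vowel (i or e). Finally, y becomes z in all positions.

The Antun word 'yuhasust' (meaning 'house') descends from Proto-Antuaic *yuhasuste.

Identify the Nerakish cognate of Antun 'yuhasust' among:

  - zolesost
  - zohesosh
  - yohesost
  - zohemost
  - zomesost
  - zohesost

zohesost

Nerakish: *yuhasuste
  yuhasuste → yuhasust   [apocope]
  yuhasust → yohasost   [vowel merger]
  yohasost → yohesost   [vowel merger]
  yohesost (rule 4 does not apply)
  yohesost → zohesost   [unconditioned shift]
  giving Nerakish zohesost.
The other candidates each miss or misapply at least one Nerakish change.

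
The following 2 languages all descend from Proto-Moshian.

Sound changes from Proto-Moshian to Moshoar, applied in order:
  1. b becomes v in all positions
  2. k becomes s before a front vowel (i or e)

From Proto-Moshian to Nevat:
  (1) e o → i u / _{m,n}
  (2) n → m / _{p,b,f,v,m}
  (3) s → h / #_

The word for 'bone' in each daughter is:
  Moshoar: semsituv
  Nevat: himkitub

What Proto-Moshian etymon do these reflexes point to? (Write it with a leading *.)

Position 8: Moshoar has v, Nevat has b. Nevat preserves b here (none of its changes turn any other segment into b), so the proto-segment is *b.
Position 1: Moshoar has s, Nevat has h. Taking the neighbouring segments as reconstructed: Moshoar s could go back to *k or *s; Nevat h could go back to *s or *h — the one source consistent with every daughter is *s.
Continuing position by position gives *semkitub; check it forward:
Moshoar: *semkitub
  semkitub → semkituv   [unconditioned shift]
  semkituv → semsituv   [palatalisation]
  giving Moshoar semsituv.
Nevat: *semkitub > simkitub > himkitub  (by pre-nasal raising, debuccalisation)
Only *semkitub yields all of Moshoar semsituv, Nevat himkitub.

*semkitub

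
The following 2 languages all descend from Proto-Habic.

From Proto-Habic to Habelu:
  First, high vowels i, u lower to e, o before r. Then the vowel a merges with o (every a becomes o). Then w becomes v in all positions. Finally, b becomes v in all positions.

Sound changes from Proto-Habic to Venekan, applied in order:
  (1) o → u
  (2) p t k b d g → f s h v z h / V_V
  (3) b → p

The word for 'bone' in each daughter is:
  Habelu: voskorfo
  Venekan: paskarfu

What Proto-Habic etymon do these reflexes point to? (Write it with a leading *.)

Position 2: Habelu has o, Venekan has a. Venekan preserves a here (none of its changes turn any other segment into a), so the proto-segment is *a.
Position 1: Habelu has v, Venekan has p. Taking the neighbouring segments as reconstructed: Habelu v could go back to *b or *v or *w; Venekan p could go back to *p or *b — the one source consistent with every daughter is *b.
Position 8: Habelu has o, Venekan has u. Taking the neighbouring segments as reconstructed: Habelu o could go back to *a or *o; Venekan u could go back to *o or *u — the one source consistent with every daughter is *o.
This points to *baskarfo. Verify forward in each daughter:
Habelu: *baskarfo
  baskarfo (rule 1 does not apply)
  baskarfo → boskorfo   [vowel merger]
  boskorfo (rule 3 does not apply)
  boskorfo → voskorfo   [unconditioned shift]
  giving Habelu voskorfo.
Venekan: start from *baskarfo.
  rule 1 (vowel merger): baskarfo → baskarfu
  rule 2: no change — baskarfu
  rule 3 (unconditioned shift): baskarfu → paskarfu
  ⇒ Venekan paskarfu
Only *baskarfo yields all of Habelu voskorfo, Venekan paskarfu.

*baskarfo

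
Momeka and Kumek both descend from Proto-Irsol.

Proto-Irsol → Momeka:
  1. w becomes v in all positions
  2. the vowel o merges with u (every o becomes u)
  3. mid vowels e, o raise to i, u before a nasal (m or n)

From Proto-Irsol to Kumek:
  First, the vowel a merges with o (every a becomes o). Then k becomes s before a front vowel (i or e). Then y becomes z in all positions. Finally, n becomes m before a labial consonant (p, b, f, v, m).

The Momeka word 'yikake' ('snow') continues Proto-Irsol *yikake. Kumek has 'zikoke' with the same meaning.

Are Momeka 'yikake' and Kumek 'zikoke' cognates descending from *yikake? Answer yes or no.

Derive the expected Kumek reflex of *yikake:
Kumek: *yikake > yikoke > yikose > zikose  (by vowel merger, palatalisation, unconditioned shift)
The regular Kumek reflex would be 'zikose', but the attested form is 'zikoke'. The correspondence is irregular, so they are not cognates (the Kumek form has a different source).

no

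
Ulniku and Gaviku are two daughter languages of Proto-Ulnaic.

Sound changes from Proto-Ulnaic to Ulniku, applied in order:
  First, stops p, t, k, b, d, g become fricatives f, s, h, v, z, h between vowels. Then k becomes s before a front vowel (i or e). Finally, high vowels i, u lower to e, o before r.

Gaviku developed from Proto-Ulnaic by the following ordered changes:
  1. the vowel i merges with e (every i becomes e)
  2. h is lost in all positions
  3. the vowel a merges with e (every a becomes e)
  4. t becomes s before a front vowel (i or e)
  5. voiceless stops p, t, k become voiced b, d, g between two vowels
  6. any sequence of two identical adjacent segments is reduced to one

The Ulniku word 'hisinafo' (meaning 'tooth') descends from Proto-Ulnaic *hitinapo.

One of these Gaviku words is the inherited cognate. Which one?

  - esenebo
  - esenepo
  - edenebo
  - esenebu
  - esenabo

Gaviku: start from *hitinapo.
  rule 1 (vowel merger): hitinapo → hetenapo
  rule 2 (h-loss): hetenapo → etenapo
  rule 3 (vowel merger): etenapo → etenepo
  rule 4 (palatalisation): etenepo → esenepo
  rule 5 (intervocalic voicing): esenepo → esenebo
  rule 6: no change — esenebo
  ⇒ Gaviku esenebo
Among the options, 'esenebo' alone shows every Gaviku change applied in order.

esenebo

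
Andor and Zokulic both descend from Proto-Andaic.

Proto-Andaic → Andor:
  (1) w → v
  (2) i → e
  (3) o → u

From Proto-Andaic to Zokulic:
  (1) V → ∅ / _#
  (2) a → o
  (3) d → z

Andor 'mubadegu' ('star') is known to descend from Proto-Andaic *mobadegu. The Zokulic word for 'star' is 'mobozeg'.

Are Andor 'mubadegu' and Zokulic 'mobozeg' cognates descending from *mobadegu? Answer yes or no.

Derive the expected Zokulic reflex of *mobadegu:
Zokulic: start from *mobadegu.
  rule 1 (apocope): mobadegu → mobadeg
  rule 2 (vowel merger): mobadeg → mobodeg
  rule 3 (unconditioned shift): mobodeg → mobozeg
  ⇒ Zokulic mobozeg
Zokulic 'mobozeg' matches the regular reflex exactly, so the pair is cognate.

yes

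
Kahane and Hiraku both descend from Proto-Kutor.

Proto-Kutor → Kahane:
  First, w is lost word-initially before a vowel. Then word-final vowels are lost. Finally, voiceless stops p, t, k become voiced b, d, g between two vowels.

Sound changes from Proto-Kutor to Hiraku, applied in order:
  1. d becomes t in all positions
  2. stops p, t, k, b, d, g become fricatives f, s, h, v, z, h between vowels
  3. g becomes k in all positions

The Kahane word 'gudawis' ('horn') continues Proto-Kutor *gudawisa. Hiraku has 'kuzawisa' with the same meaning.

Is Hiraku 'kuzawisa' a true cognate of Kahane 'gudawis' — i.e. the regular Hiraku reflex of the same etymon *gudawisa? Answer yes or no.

no

Derive the expected Hiraku reflex of *gudawisa:
Hiraku: *gudawisa > gutawisa > gusawisa > kusawisa  (by unconditioned shift, intervocalic lenition, unconditioned shift)
The regular Hiraku reflex would be 'kusawisa', but the attested form is 'kuzawisa'. The correspondence is irregular, so they are not cognates (the Hiraku form has a different source).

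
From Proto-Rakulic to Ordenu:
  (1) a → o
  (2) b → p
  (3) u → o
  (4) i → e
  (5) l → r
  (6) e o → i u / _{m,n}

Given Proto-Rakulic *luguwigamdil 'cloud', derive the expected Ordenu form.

rogowegumder

Ordenu: *luguwigamdil > luguwigomdil > logowigomdil > logowegomdel > rogowegomder > rogowegumder  (by vowel merger, vowel merger, vowel merger, unconditioned shift, pre-nasal raising)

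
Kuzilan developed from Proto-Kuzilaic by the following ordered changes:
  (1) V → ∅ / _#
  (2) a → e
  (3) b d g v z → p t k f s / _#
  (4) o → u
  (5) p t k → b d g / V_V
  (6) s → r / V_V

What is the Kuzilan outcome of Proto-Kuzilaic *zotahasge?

zudehesk

Kuzilan: start from *zotahasge.
  rule 1 (apocope): zotahasge → zotahasg
  rule 2 (vowel merger): zotahasg → zotehesg
  rule 3 (final devoicing): zotehesg → zotehesk
  rule 4 (vowel merger): zotehesk → zutehesk
  rule 5 (intervocalic voicing): zutehesk → zudehesk
  rule 6: no change — zudehesk
  ⇒ Kuzilan zudehesk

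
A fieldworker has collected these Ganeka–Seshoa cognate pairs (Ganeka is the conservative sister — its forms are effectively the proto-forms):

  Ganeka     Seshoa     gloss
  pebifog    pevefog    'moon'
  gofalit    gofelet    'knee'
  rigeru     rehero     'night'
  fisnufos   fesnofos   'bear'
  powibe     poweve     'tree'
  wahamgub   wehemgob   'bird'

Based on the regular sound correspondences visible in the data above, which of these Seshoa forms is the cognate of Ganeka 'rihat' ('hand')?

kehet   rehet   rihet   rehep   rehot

gofalit ~ gofelet, rigeru ~ rehero — Ganeka i corresponds to Seshoa e after a consonant, before a consonant other than r, m, n, p, b, f, v.
gofalit ~ gofelet, wahamgub ~ wehemgob — Ganeka a corresponds to Seshoa e after a consonant, before a consonant other than r, m, n, p, b, f, v.
Applying these to Ganeka 'rihat':
  rihat → rehat   (i→e after a consonant, before a consonant other than r, m, n, p, b, f, v)
  rehat → rehet   (a→e after a consonant, before a consonant other than r, m, n, p, b, f, v)
So the Seshoa cognate is 'rehet'.

rehet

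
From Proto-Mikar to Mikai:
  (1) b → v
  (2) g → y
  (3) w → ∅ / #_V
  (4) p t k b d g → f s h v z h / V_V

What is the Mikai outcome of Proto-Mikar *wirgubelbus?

Mikai: start from *wirgubelbus.
  rule 1 (unconditioned shift): wirgubelbus → wirguvelvus
  rule 2 (unconditioned shift): wirguvelvus → wiryuvelvus
  rule 3 (glide loss): wiryuvelvus → iryuvelvus
  rule 4: no change — iryuvelvus
  ⇒ Mikai iryuvelvus

iryuvelvus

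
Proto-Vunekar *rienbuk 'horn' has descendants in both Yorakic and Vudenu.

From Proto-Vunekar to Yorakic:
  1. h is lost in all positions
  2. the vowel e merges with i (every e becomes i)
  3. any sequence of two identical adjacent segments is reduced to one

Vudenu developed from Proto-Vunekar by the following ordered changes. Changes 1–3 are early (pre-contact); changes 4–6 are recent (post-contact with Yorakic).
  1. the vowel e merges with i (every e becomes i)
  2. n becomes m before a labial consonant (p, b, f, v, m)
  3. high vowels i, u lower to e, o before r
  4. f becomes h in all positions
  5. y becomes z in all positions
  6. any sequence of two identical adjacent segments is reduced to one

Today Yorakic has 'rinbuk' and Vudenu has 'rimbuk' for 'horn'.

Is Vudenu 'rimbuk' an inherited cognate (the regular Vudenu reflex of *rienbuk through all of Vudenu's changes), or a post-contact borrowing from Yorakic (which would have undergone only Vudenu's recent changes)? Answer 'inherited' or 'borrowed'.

inherited

If inherited, *rienbuk would pass through all of Vudenu's changes:
Vudenu: *rienbuk > riinbuk > riimbuk > rimbuk  (by vowel merger, nasal place assimilation, degemination)
If borrowed from Yorakic 'rinbuk' after the early changes, it would undergo only the recent ones:
  rule 4 (unconditioned shift): no change (rinbuk)
  rule 5 (unconditioned shift): no change (rinbuk)
  rule 6 (degemination): no change (rinbuk)
  ⇒ as a loan: rinbuk
Vudenu 'rimbuk' matches the inherited outcome exactly, so it is an inherited cognate, not a loan.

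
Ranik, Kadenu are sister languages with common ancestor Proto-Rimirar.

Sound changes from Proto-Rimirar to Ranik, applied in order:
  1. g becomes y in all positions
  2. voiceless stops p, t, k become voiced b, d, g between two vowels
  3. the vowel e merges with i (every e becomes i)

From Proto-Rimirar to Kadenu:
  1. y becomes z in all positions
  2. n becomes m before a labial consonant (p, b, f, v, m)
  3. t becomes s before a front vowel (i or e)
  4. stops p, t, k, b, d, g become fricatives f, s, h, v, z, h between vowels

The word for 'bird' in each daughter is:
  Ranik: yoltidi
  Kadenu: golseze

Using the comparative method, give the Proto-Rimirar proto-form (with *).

Position 6: Ranik has d, Kadenu has z. Taking the neighbouring segments as reconstructed: Ranik d could go back to *t or *d; Kadenu z could go back to *d or *z or *y — the one source consistent with every daughter is *d.
Position 1: Ranik has y, Kadenu has g. Kadenu preserves g here (none of its changes turn any other segment into g), so the proto-segment is *g.
Position 5: Ranik has i, Kadenu has e. Kadenu preserves e here (none of its changes turn any other segment into e), so the proto-segment is *e.
This points to *goltede. Verify forward in each daughter:
Ranik: *goltede > yoltede > yoltidi  (by unconditioned shift, vowel merger)
Kadenu: start from *goltede.
  rule 1: no change — goltede
  rule 2: no change — goltede
  rule 3 (palatalisation): goltede → golsede
  rule 4 (intervocalic lenition): golsede → golseze
  ⇒ Kadenu golseze
No other proto-form is consistent with every reflex, so the reconstruction is *goltede.

*goltede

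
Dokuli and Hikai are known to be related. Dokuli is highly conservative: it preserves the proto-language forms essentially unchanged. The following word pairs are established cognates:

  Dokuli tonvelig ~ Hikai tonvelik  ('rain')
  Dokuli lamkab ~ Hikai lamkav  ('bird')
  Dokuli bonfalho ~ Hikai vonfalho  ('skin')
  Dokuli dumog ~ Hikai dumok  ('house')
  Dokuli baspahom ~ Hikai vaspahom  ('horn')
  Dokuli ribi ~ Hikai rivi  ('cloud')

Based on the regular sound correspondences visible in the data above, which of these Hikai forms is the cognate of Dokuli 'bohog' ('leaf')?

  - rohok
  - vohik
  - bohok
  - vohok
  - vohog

vohok

bonfalho ~ vonfalho — Dokuli b corresponds to Hikai v word-initially before a back vowel.
tonvelig ~ tonvelik, dumog ~ dumok — Dokuli g corresponds to Hikai k word-finally.
Applying these to Dokuli 'bohog':
  bohog → vohog   (b→v word-initially before a back vowel)
  vohog → vohok   (g→k word-finally)
So the Hikai cognate is 'vohok'.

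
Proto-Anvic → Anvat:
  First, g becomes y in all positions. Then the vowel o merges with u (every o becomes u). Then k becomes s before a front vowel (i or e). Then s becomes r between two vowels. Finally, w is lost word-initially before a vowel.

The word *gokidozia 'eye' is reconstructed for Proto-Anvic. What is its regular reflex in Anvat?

yuriduzia

Anvat: *gokidozia > yokidozia > yukiduzia > yusiduzia > yuriduzia  (by unconditioned shift, vowel merger, palatalisation, rhotacism)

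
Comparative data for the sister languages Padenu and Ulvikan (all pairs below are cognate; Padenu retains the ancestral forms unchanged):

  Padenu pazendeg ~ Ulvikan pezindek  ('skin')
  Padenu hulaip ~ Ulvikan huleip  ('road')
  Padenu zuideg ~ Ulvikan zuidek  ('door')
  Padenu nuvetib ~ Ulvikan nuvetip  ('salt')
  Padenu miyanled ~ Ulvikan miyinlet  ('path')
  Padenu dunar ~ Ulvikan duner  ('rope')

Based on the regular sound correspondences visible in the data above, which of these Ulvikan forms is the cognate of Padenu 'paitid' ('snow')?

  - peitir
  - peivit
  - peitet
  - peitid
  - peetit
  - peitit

hulaip ~ huleip — Padenu a corresponds to Ulvikan e after a consonant, before a front vowel.
miyanled ~ miyinlet — Padenu d corresponds to Ulvikan t word-finally.
Applying these to Padenu 'paitid':
  paitid → peitid   (a→e after a consonant, before a front vowel)
  peitid → peitit   (d→t word-finally)
So the Ulvikan cognate is 'peitit'.

peitit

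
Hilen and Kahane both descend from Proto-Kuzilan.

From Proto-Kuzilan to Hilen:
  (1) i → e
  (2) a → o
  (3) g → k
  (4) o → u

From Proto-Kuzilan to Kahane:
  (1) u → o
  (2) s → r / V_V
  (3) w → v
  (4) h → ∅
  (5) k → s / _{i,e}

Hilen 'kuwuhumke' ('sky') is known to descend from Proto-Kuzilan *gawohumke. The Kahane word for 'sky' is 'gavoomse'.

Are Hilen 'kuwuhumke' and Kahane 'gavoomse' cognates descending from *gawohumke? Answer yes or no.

Derive the expected Kahane reflex of *gawohumke:
Kahane: *gawohumke
  gawohumke → gawohomke   [vowel merger]
  gawohomke (rule 2 does not apply)
  gawohomke → gavohomke   [unconditioned shift]
  gavohomke → gavoomke   [h-loss]
  gavoomke → gavoomse   [palatalisation]
  giving Kahane gavoomse.
Kahane 'gavoomse' matches the regular reflex exactly, so the pair is cognate.

yes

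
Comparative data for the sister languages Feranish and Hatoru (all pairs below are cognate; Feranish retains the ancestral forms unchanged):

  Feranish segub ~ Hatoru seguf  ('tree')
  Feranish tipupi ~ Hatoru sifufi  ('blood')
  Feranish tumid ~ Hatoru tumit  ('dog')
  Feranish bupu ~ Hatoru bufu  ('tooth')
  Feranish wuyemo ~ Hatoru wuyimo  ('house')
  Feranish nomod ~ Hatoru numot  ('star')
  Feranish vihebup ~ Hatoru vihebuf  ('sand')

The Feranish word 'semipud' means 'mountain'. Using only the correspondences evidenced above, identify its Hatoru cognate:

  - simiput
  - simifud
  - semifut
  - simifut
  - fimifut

wuyemo ~ wuyimo — Feranish e corresponds to Hatoru i after a consonant, before a nasal.
tipupi ~ sifufi, bupu ~ bufu — Feranish p corresponds to Hatoru f between vowels (before a back vowel).
tumid ~ tumit, nomod ~ numot — Feranish d corresponds to Hatoru t word-finally.
Applying these to Feranish 'semipud':
  semipud → simipud   (e→i after a consonant, before a nasal)
  simipud → simifud   (p→f between vowels (before a back vowel))
  simifud → simifut   (d→t word-finally)
So the Hatoru cognate is 'simifut'.

simifut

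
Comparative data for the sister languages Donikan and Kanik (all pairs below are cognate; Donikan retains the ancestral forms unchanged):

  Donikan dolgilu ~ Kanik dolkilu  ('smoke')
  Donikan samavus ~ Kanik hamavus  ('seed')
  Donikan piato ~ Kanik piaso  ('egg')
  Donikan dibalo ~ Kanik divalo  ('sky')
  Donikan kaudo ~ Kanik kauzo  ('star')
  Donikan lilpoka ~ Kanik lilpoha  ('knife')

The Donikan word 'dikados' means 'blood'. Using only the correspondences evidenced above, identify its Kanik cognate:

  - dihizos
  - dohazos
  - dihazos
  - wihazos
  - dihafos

lilpoka ~ lilpoha — Donikan k corresponds to Kanik h between vowels (before a back vowel).
kaudo ~ kauzo — Donikan d corresponds to Kanik z between vowels (before a back vowel).
Applying these to Donikan 'dikados':
  dikados → dihados   (k→h between vowels (before a back vowel))
  dihados → dihazos   (d→z between vowels (before a back vowel))
So the Kanik cognate is 'dihazos'.

dihazos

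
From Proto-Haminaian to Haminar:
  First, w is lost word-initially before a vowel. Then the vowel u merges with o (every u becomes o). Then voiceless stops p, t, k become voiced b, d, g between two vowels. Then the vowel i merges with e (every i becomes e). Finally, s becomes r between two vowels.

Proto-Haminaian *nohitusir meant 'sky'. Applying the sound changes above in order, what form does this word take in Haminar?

nohedorer

Haminar: *nohitusir
  nohitusir (rule 1 does not apply)
  nohitusir → nohitosir   [vowel merger]
  nohitosir → nohidosir   [intervocalic voicing]
  nohidosir → nohedoser   [vowel merger]
  nohedoser → nohedorer   [rhotacism]
  giving Haminar nohedorer.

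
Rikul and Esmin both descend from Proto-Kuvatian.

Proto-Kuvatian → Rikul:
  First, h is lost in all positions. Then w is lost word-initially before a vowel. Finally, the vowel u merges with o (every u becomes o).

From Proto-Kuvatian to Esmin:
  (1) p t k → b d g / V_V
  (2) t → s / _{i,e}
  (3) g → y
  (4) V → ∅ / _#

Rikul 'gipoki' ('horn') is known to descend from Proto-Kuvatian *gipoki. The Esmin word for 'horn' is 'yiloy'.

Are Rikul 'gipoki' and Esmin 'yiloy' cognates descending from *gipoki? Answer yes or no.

Derive the expected Esmin reflex of *gipoki:
Esmin: start from *gipoki.
  rule 1 (intervocalic voicing): gipoki → gibogi
  rule 2: no change — gibogi
  rule 3 (unconditioned shift): gibogi → yiboyi
  rule 4 (apocope): yiboyi → yiboy
  ⇒ Esmin yiboy
The regular Esmin reflex would be 'yiboy', but the attested form is 'yiloy'. The correspondence is irregular, so they are not cognates (the Esmin form has a different source).

no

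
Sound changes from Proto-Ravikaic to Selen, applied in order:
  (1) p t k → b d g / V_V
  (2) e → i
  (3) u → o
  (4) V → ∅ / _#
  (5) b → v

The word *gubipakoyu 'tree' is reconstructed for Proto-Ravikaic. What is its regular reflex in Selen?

govivagoy

Selen: *gubipakoyu > gubibagoyu > gobibagoyo > gobibagoy > govivagoy  (by intervocalic voicing, vowel merger, apocope, unconditioned shift)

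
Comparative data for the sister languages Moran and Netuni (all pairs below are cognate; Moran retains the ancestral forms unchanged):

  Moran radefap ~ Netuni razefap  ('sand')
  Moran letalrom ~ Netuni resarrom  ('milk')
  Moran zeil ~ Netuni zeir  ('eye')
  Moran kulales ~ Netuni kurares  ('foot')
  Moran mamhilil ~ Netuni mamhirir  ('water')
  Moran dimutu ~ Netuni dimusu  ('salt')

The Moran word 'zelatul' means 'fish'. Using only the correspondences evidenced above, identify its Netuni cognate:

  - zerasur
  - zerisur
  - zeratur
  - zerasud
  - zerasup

zerasur

kulales ~ kurares — Moran l corresponds to Netuni r between vowels (before a back vowel).
dimutu ~ dimusu — Moran t corresponds to Netuni s between vowels (before a back vowel).
zeil ~ zeir, mamhilil ~ mamhirir — Moran l corresponds to Netuni r word-finally.
Applying these to Moran 'zelatul':
  zelatul → zeratul   (l→r between vowels (before a back vowel))
  zeratul → zerasul   (t→s between vowels (before a back vowel))
  zerasul → zerasur   (l→r word-finally)
So the Netuni cognate is 'zerasur'.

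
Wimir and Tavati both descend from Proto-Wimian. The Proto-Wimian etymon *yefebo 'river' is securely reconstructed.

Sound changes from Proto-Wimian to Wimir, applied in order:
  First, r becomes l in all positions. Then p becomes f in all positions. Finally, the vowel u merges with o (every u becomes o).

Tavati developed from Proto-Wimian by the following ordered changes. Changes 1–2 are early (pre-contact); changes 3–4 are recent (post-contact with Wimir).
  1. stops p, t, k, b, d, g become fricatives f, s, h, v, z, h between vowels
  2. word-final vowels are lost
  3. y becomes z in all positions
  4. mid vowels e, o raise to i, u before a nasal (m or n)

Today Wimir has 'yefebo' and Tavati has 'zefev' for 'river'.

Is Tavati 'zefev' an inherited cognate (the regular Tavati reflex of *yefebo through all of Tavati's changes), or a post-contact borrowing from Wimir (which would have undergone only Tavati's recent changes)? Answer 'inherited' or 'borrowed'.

If inherited, *yefebo would pass through all of Tavati's changes:
Tavati: *yefebo > yefevo > yefev > zefev  (by intervocalic lenition, apocope, unconditioned shift)
If borrowed from Wimir 'yefebo' after the early changes, it would undergo only the recent ones:
  rule 3 (unconditioned shift): yefebo → zefebo
  rule 4 (pre-nasal raising): no change (zefebo)
  ⇒ as a loan: zefebo
Tavati 'zefev' matches the inherited outcome exactly, so it is an inherited cognate, not a loan.

inherited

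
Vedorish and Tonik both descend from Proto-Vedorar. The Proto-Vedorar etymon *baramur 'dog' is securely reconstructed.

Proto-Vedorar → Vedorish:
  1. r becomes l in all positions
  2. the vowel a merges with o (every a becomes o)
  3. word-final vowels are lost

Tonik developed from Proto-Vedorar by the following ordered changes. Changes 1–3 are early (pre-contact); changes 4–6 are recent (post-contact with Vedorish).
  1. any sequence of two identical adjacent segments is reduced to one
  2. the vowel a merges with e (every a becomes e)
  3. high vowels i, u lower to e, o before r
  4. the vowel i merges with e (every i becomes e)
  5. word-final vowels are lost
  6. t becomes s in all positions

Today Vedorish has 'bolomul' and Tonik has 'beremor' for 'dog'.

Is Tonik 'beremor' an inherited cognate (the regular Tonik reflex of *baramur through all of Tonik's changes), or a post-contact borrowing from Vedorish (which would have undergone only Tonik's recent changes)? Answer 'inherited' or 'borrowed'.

inherited

If inherited, *baramur would pass through all of Tonik's changes:
Tonik: *baramur > beremur > beremor  (by vowel merger, pre-rhotic lowering)
If borrowed from Vedorish 'bolomul' after the early changes, it would undergo only the recent ones:
  rule 4 (vowel merger): no change (bolomul)
  rule 5 (apocope): no change (bolomul)
  rule 6 (unconditioned shift): no change (bolomul)
  ⇒ as a loan: bolomul
Tonik 'beremor' matches the inherited outcome exactly, so it is an inherited cognate, not a loan.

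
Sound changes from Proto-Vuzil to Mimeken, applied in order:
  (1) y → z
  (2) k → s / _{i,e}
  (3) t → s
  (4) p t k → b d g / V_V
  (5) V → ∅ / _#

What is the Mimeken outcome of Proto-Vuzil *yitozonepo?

zisozoneb

Mimeken: *yitozonepo > zitozonepo > zisozonepo > zisozonebo > zisozoneb  (by unconditioned shift, unconditioned shift, intervocalic voicing, apocope)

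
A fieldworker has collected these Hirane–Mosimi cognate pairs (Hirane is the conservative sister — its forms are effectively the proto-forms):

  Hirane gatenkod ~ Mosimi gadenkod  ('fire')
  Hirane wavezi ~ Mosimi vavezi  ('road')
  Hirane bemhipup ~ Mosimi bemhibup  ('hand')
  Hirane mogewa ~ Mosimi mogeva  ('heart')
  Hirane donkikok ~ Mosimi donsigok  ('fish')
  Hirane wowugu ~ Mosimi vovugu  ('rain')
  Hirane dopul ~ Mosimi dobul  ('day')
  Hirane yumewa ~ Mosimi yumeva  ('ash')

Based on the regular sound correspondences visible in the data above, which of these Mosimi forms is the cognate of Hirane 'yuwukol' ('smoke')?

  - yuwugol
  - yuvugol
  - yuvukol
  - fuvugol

yuvugol

wowugu ~ vovugu — Hirane w corresponds to Mosimi v between vowels (before a back vowel).
donkikok ~ donsigok — Hirane k corresponds to Mosimi g between vowels (before a back vowel).
Applying these to Hirane 'yuwukol':
  yuwukol → yuvukol   (w→v between vowels (before a back vowel))
  yuvukol → yuvugol   (k→g between vowels (before a back vowel))
So the Mosimi cognate is 'yuvugol'.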